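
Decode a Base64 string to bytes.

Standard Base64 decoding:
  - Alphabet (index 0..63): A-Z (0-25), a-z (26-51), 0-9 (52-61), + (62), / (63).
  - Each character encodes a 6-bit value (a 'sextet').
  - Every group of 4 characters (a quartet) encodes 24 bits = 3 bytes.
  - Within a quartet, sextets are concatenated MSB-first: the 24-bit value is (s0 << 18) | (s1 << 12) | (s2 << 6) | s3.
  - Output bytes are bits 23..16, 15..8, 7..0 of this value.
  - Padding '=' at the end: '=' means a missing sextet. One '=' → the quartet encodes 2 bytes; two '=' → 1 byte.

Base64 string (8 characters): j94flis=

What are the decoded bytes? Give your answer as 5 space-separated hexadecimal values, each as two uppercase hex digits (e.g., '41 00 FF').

After char 0 ('j'=35): chars_in_quartet=1 acc=0x23 bytes_emitted=0
After char 1 ('9'=61): chars_in_quartet=2 acc=0x8FD bytes_emitted=0
After char 2 ('4'=56): chars_in_quartet=3 acc=0x23F78 bytes_emitted=0
After char 3 ('f'=31): chars_in_quartet=4 acc=0x8FDE1F -> emit 8F DE 1F, reset; bytes_emitted=3
After char 4 ('l'=37): chars_in_quartet=1 acc=0x25 bytes_emitted=3
After char 5 ('i'=34): chars_in_quartet=2 acc=0x962 bytes_emitted=3
After char 6 ('s'=44): chars_in_quartet=3 acc=0x258AC bytes_emitted=3
Padding '=': partial quartet acc=0x258AC -> emit 96 2B; bytes_emitted=5

Answer: 8F DE 1F 96 2B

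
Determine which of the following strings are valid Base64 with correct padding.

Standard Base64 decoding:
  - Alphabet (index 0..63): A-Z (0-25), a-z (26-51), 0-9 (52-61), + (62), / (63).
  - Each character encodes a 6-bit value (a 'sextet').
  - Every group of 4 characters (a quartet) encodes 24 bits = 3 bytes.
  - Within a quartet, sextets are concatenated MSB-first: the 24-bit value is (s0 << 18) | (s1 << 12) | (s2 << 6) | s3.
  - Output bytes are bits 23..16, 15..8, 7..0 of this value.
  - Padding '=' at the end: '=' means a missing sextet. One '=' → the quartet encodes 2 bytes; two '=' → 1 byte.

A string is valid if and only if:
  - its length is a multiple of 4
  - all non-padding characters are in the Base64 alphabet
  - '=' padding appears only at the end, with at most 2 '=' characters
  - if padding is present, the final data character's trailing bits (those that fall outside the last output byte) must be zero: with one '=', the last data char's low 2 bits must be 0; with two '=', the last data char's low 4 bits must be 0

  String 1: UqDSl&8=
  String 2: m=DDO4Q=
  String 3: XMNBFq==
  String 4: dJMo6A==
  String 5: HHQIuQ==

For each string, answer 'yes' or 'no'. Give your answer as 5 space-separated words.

String 1: 'UqDSl&8=' → invalid (bad char(s): ['&'])
String 2: 'm=DDO4Q=' → invalid (bad char(s): ['=']; '=' in middle)
String 3: 'XMNBFq==' → invalid (bad trailing bits)
String 4: 'dJMo6A==' → valid
String 5: 'HHQIuQ==' → valid

Answer: no no no yes yes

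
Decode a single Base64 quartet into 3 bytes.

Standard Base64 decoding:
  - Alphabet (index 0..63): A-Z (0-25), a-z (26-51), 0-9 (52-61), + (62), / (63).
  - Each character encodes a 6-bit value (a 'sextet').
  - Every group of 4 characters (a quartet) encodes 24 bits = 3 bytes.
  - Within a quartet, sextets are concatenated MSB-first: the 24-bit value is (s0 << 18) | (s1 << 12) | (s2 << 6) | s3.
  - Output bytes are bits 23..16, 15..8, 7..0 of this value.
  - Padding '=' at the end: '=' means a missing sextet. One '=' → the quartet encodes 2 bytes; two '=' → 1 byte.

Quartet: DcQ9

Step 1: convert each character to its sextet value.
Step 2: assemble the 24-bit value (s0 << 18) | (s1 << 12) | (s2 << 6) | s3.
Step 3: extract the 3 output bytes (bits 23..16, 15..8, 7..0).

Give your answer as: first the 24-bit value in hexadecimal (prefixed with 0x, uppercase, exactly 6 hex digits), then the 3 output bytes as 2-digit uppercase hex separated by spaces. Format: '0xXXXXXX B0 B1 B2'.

Answer: 0x0DC43D 0D C4 3D

Derivation:
Sextets: D=3, c=28, Q=16, 9=61
24-bit: (3<<18) | (28<<12) | (16<<6) | 61
      = 0x0C0000 | 0x01C000 | 0x000400 | 0x00003D
      = 0x0DC43D
Bytes: (v>>16)&0xFF=0D, (v>>8)&0xFF=C4, v&0xFF=3D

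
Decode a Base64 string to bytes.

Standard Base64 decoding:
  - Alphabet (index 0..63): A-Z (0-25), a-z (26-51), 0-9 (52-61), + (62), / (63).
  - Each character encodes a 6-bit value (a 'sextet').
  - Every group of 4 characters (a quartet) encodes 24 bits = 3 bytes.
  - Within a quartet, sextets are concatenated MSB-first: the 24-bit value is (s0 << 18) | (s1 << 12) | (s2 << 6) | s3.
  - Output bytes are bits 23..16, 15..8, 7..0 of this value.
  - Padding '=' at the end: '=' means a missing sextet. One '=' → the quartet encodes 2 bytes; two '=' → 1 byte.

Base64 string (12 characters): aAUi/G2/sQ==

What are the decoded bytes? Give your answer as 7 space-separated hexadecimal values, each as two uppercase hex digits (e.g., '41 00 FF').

Answer: 68 05 22 FC 6D BF B1

Derivation:
After char 0 ('a'=26): chars_in_quartet=1 acc=0x1A bytes_emitted=0
After char 1 ('A'=0): chars_in_quartet=2 acc=0x680 bytes_emitted=0
After char 2 ('U'=20): chars_in_quartet=3 acc=0x1A014 bytes_emitted=0
After char 3 ('i'=34): chars_in_quartet=4 acc=0x680522 -> emit 68 05 22, reset; bytes_emitted=3
After char 4 ('/'=63): chars_in_quartet=1 acc=0x3F bytes_emitted=3
After char 5 ('G'=6): chars_in_quartet=2 acc=0xFC6 bytes_emitted=3
After char 6 ('2'=54): chars_in_quartet=3 acc=0x3F1B6 bytes_emitted=3
After char 7 ('/'=63): chars_in_quartet=4 acc=0xFC6DBF -> emit FC 6D BF, reset; bytes_emitted=6
After char 8 ('s'=44): chars_in_quartet=1 acc=0x2C bytes_emitted=6
After char 9 ('Q'=16): chars_in_quartet=2 acc=0xB10 bytes_emitted=6
Padding '==': partial quartet acc=0xB10 -> emit B1; bytes_emitted=7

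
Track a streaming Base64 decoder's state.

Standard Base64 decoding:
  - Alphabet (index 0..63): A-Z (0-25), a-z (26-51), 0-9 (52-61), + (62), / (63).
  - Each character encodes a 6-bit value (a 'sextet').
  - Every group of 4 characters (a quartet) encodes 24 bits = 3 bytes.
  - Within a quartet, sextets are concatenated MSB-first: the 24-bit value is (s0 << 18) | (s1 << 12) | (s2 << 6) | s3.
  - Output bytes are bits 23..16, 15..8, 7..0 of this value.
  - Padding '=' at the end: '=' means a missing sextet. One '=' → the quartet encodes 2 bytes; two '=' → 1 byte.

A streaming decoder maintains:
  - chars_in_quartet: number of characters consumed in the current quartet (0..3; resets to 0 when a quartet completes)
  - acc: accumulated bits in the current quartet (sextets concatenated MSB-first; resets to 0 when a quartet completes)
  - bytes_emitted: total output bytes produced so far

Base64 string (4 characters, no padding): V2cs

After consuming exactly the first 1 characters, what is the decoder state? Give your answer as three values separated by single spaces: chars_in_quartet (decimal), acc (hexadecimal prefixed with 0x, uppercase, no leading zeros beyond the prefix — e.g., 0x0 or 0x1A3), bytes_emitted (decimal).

Answer: 1 0x15 0

Derivation:
After char 0 ('V'=21): chars_in_quartet=1 acc=0x15 bytes_emitted=0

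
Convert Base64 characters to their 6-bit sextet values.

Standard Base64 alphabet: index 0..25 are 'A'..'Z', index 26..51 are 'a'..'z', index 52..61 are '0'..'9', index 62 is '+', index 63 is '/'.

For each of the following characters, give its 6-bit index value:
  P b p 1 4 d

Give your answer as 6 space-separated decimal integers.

Answer: 15 27 41 53 56 29

Derivation:
'P': A..Z range, ord('P') − ord('A') = 15
'b': a..z range, 26 + ord('b') − ord('a') = 27
'p': a..z range, 26 + ord('p') − ord('a') = 41
'1': 0..9 range, 52 + ord('1') − ord('0') = 53
'4': 0..9 range, 52 + ord('4') − ord('0') = 56
'd': a..z range, 26 + ord('d') − ord('a') = 29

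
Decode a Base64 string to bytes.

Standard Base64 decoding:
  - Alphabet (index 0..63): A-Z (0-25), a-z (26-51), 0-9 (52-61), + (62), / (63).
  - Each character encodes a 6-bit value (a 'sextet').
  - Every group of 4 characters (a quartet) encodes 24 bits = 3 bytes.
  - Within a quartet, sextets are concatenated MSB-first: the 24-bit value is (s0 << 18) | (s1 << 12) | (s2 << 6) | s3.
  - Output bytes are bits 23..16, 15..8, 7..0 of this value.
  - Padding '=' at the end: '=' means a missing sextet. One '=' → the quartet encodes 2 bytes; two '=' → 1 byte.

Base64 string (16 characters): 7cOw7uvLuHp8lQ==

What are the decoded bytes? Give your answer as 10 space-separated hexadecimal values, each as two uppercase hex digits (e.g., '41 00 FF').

Answer: ED C3 B0 EE EB CB B8 7A 7C 95

Derivation:
After char 0 ('7'=59): chars_in_quartet=1 acc=0x3B bytes_emitted=0
After char 1 ('c'=28): chars_in_quartet=2 acc=0xEDC bytes_emitted=0
After char 2 ('O'=14): chars_in_quartet=3 acc=0x3B70E bytes_emitted=0
After char 3 ('w'=48): chars_in_quartet=4 acc=0xEDC3B0 -> emit ED C3 B0, reset; bytes_emitted=3
After char 4 ('7'=59): chars_in_quartet=1 acc=0x3B bytes_emitted=3
After char 5 ('u'=46): chars_in_quartet=2 acc=0xEEE bytes_emitted=3
After char 6 ('v'=47): chars_in_quartet=3 acc=0x3BBAF bytes_emitted=3
After char 7 ('L'=11): chars_in_quartet=4 acc=0xEEEBCB -> emit EE EB CB, reset; bytes_emitted=6
After char 8 ('u'=46): chars_in_quartet=1 acc=0x2E bytes_emitted=6
After char 9 ('H'=7): chars_in_quartet=2 acc=0xB87 bytes_emitted=6
After char 10 ('p'=41): chars_in_quartet=3 acc=0x2E1E9 bytes_emitted=6
After char 11 ('8'=60): chars_in_quartet=4 acc=0xB87A7C -> emit B8 7A 7C, reset; bytes_emitted=9
After char 12 ('l'=37): chars_in_quartet=1 acc=0x25 bytes_emitted=9
After char 13 ('Q'=16): chars_in_quartet=2 acc=0x950 bytes_emitted=9
Padding '==': partial quartet acc=0x950 -> emit 95; bytes_emitted=10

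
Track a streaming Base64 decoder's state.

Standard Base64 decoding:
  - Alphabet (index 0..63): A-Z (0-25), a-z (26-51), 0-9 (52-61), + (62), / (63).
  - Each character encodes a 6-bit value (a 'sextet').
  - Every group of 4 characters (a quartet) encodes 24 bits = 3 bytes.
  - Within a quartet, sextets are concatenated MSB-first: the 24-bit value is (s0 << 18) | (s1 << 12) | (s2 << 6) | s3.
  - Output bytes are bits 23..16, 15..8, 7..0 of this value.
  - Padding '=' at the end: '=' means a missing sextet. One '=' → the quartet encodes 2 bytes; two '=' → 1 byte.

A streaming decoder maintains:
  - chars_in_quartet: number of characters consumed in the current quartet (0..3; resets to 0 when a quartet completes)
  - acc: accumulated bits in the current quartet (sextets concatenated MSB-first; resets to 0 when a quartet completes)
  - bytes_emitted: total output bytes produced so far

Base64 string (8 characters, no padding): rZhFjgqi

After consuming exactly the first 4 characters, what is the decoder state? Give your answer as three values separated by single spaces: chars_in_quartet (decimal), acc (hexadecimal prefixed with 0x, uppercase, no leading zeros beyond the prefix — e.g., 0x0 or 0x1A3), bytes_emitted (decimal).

After char 0 ('r'=43): chars_in_quartet=1 acc=0x2B bytes_emitted=0
After char 1 ('Z'=25): chars_in_quartet=2 acc=0xAD9 bytes_emitted=0
After char 2 ('h'=33): chars_in_quartet=3 acc=0x2B661 bytes_emitted=0
After char 3 ('F'=5): chars_in_quartet=4 acc=0xAD9845 -> emit AD 98 45, reset; bytes_emitted=3

Answer: 0 0x0 3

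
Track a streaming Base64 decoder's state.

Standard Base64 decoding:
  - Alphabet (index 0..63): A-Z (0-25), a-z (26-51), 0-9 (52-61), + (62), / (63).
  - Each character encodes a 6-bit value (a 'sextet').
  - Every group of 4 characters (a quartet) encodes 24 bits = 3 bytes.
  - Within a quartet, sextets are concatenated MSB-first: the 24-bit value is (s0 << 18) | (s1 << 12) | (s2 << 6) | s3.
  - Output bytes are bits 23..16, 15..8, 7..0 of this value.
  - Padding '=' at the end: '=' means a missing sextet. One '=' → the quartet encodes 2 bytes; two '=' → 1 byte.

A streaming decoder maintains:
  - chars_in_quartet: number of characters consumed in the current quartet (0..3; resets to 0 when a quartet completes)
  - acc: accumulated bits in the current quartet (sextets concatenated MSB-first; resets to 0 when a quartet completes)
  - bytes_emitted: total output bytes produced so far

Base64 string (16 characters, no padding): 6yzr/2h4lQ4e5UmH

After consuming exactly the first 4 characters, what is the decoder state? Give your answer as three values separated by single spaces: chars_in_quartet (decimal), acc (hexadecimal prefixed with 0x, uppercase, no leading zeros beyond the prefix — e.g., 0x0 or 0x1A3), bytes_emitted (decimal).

After char 0 ('6'=58): chars_in_quartet=1 acc=0x3A bytes_emitted=0
After char 1 ('y'=50): chars_in_quartet=2 acc=0xEB2 bytes_emitted=0
After char 2 ('z'=51): chars_in_quartet=3 acc=0x3ACB3 bytes_emitted=0
After char 3 ('r'=43): chars_in_quartet=4 acc=0xEB2CEB -> emit EB 2C EB, reset; bytes_emitted=3

Answer: 0 0x0 3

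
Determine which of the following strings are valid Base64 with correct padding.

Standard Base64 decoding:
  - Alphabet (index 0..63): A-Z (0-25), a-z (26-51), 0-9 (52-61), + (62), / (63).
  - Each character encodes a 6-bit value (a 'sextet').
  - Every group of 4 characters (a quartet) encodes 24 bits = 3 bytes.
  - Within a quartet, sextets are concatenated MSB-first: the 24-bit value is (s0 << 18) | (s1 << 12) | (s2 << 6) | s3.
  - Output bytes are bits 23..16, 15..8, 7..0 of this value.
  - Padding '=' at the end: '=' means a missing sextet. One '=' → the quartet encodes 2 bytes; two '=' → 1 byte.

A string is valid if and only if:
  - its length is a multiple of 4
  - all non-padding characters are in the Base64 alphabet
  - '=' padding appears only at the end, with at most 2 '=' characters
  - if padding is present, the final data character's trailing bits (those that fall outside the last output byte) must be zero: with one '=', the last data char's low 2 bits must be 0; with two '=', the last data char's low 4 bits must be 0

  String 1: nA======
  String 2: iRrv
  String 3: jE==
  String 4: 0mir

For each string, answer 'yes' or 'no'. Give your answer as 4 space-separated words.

Answer: no yes no yes

Derivation:
String 1: 'nA======' → invalid (6 pad chars (max 2))
String 2: 'iRrv' → valid
String 3: 'jE==' → invalid (bad trailing bits)
String 4: '0mir' → valid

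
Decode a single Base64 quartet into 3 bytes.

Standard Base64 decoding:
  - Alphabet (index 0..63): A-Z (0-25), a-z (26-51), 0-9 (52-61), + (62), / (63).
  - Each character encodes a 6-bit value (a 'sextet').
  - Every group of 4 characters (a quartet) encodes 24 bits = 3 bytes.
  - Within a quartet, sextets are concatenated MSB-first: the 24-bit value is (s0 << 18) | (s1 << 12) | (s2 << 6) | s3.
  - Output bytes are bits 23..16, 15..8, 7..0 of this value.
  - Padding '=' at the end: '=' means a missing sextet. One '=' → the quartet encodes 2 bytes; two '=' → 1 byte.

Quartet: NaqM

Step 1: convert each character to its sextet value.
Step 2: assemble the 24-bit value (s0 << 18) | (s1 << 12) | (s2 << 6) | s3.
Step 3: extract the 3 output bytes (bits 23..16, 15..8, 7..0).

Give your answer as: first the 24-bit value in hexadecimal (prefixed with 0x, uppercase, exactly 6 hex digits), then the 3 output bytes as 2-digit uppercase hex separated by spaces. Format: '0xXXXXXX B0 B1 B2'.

Answer: 0x35AA8C 35 AA 8C

Derivation:
Sextets: N=13, a=26, q=42, M=12
24-bit: (13<<18) | (26<<12) | (42<<6) | 12
      = 0x340000 | 0x01A000 | 0x000A80 | 0x00000C
      = 0x35AA8C
Bytes: (v>>16)&0xFF=35, (v>>8)&0xFF=AA, v&0xFF=8C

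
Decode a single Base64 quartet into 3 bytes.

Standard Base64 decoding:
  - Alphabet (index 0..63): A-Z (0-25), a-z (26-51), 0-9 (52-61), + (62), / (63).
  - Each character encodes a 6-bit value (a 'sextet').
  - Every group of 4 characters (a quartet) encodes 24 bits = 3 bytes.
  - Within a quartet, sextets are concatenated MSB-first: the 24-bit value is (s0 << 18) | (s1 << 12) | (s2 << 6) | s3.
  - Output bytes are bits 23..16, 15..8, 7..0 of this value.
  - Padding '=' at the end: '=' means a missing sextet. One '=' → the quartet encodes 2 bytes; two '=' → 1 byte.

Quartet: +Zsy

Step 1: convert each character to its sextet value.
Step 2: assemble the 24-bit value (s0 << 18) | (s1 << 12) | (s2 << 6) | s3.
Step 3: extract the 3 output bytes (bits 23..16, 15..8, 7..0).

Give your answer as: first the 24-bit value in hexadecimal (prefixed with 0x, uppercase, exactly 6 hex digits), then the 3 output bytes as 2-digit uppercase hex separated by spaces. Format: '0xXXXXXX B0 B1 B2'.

Answer: 0xF99B32 F9 9B 32

Derivation:
Sextets: +=62, Z=25, s=44, y=50
24-bit: (62<<18) | (25<<12) | (44<<6) | 50
      = 0xF80000 | 0x019000 | 0x000B00 | 0x000032
      = 0xF99B32
Bytes: (v>>16)&0xFF=F9, (v>>8)&0xFF=9B, v&0xFF=32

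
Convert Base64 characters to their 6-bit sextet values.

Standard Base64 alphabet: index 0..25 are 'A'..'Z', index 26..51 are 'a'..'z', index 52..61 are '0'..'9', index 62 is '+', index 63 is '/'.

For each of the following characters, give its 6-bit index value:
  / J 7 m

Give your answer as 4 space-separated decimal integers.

'/': index 63
'J': A..Z range, ord('J') − ord('A') = 9
'7': 0..9 range, 52 + ord('7') − ord('0') = 59
'm': a..z range, 26 + ord('m') − ord('a') = 38

Answer: 63 9 59 38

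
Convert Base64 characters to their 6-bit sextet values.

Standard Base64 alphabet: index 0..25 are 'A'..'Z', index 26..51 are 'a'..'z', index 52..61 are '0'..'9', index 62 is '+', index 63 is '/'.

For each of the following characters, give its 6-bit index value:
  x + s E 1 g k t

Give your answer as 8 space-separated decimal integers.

Answer: 49 62 44 4 53 32 36 45

Derivation:
'x': a..z range, 26 + ord('x') − ord('a') = 49
'+': index 62
's': a..z range, 26 + ord('s') − ord('a') = 44
'E': A..Z range, ord('E') − ord('A') = 4
'1': 0..9 range, 52 + ord('1') − ord('0') = 53
'g': a..z range, 26 + ord('g') − ord('a') = 32
'k': a..z range, 26 + ord('k') − ord('a') = 36
't': a..z range, 26 + ord('t') − ord('a') = 45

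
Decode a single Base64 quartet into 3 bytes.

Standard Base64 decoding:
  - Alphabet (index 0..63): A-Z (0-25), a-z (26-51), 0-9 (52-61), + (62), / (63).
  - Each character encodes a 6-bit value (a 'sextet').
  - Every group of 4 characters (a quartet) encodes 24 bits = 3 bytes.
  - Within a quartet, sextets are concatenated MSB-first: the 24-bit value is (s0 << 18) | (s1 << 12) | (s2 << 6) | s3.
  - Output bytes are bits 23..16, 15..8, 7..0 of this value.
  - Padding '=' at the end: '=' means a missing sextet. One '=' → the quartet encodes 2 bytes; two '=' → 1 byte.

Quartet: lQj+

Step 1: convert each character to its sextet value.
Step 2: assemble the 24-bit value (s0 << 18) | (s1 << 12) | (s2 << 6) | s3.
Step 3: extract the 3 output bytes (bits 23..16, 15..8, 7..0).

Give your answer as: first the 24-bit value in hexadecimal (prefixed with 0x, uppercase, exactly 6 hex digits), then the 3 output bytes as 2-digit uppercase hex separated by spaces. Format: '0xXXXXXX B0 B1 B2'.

Answer: 0x9508FE 95 08 FE

Derivation:
Sextets: l=37, Q=16, j=35, +=62
24-bit: (37<<18) | (16<<12) | (35<<6) | 62
      = 0x940000 | 0x010000 | 0x0008C0 | 0x00003E
      = 0x9508FE
Bytes: (v>>16)&0xFF=95, (v>>8)&0xFF=08, v&0xFF=FE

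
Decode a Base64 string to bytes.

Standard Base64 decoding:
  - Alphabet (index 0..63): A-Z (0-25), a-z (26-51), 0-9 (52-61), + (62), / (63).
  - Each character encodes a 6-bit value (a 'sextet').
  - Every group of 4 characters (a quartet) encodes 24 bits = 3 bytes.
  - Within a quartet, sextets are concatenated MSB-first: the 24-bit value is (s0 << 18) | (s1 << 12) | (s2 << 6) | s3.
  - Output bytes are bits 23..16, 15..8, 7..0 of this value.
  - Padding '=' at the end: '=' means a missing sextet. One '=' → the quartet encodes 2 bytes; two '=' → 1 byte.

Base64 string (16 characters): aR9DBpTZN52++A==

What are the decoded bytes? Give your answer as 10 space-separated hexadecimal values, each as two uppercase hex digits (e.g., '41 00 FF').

After char 0 ('a'=26): chars_in_quartet=1 acc=0x1A bytes_emitted=0
After char 1 ('R'=17): chars_in_quartet=2 acc=0x691 bytes_emitted=0
After char 2 ('9'=61): chars_in_quartet=3 acc=0x1A47D bytes_emitted=0
After char 3 ('D'=3): chars_in_quartet=4 acc=0x691F43 -> emit 69 1F 43, reset; bytes_emitted=3
After char 4 ('B'=1): chars_in_quartet=1 acc=0x1 bytes_emitted=3
After char 5 ('p'=41): chars_in_quartet=2 acc=0x69 bytes_emitted=3
After char 6 ('T'=19): chars_in_quartet=3 acc=0x1A53 bytes_emitted=3
After char 7 ('Z'=25): chars_in_quartet=4 acc=0x694D9 -> emit 06 94 D9, reset; bytes_emitted=6
After char 8 ('N'=13): chars_in_quartet=1 acc=0xD bytes_emitted=6
After char 9 ('5'=57): chars_in_quartet=2 acc=0x379 bytes_emitted=6
After char 10 ('2'=54): chars_in_quartet=3 acc=0xDE76 bytes_emitted=6
After char 11 ('+'=62): chars_in_quartet=4 acc=0x379DBE -> emit 37 9D BE, reset; bytes_emitted=9
After char 12 ('+'=62): chars_in_quartet=1 acc=0x3E bytes_emitted=9
After char 13 ('A'=0): chars_in_quartet=2 acc=0xF80 bytes_emitted=9
Padding '==': partial quartet acc=0xF80 -> emit F8; bytes_emitted=10

Answer: 69 1F 43 06 94 D9 37 9D BE F8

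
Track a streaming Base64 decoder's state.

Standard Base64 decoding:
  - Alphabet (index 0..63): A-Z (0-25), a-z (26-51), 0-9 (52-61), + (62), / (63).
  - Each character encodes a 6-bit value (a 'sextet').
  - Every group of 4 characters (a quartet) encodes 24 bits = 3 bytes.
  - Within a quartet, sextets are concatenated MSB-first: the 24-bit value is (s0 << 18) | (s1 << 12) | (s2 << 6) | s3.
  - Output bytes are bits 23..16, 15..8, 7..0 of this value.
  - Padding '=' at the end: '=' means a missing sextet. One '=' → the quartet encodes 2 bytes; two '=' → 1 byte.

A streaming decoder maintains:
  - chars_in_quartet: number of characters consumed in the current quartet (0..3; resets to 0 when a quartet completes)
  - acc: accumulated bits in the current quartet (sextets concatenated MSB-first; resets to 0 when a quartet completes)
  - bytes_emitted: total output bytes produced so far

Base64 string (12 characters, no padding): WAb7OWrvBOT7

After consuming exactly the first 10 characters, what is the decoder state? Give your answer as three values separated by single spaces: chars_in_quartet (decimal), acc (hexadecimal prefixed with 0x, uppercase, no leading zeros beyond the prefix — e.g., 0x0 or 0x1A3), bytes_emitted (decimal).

Answer: 2 0x4E 6

Derivation:
After char 0 ('W'=22): chars_in_quartet=1 acc=0x16 bytes_emitted=0
After char 1 ('A'=0): chars_in_quartet=2 acc=0x580 bytes_emitted=0
After char 2 ('b'=27): chars_in_quartet=3 acc=0x1601B bytes_emitted=0
After char 3 ('7'=59): chars_in_quartet=4 acc=0x5806FB -> emit 58 06 FB, reset; bytes_emitted=3
After char 4 ('O'=14): chars_in_quartet=1 acc=0xE bytes_emitted=3
After char 5 ('W'=22): chars_in_quartet=2 acc=0x396 bytes_emitted=3
After char 6 ('r'=43): chars_in_quartet=3 acc=0xE5AB bytes_emitted=3
After char 7 ('v'=47): chars_in_quartet=4 acc=0x396AEF -> emit 39 6A EF, reset; bytes_emitted=6
After char 8 ('B'=1): chars_in_quartet=1 acc=0x1 bytes_emitted=6
After char 9 ('O'=14): chars_in_quartet=2 acc=0x4E bytes_emitted=6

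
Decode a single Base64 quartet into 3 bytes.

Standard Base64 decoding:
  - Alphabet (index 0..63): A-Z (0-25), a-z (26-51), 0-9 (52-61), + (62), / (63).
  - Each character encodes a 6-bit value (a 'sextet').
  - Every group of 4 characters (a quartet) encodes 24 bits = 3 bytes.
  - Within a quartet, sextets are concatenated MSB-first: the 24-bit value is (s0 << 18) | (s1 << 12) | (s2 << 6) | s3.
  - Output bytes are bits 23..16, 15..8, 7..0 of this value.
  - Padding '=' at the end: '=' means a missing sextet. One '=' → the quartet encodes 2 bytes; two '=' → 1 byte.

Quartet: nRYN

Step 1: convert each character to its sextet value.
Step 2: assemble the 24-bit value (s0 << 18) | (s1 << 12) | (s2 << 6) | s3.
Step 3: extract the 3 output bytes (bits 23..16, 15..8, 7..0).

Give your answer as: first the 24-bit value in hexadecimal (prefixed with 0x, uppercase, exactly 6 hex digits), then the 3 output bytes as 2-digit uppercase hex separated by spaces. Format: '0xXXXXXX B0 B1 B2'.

Sextets: n=39, R=17, Y=24, N=13
24-bit: (39<<18) | (17<<12) | (24<<6) | 13
      = 0x9C0000 | 0x011000 | 0x000600 | 0x00000D
      = 0x9D160D
Bytes: (v>>16)&0xFF=9D, (v>>8)&0xFF=16, v&0xFF=0D

Answer: 0x9D160D 9D 16 0D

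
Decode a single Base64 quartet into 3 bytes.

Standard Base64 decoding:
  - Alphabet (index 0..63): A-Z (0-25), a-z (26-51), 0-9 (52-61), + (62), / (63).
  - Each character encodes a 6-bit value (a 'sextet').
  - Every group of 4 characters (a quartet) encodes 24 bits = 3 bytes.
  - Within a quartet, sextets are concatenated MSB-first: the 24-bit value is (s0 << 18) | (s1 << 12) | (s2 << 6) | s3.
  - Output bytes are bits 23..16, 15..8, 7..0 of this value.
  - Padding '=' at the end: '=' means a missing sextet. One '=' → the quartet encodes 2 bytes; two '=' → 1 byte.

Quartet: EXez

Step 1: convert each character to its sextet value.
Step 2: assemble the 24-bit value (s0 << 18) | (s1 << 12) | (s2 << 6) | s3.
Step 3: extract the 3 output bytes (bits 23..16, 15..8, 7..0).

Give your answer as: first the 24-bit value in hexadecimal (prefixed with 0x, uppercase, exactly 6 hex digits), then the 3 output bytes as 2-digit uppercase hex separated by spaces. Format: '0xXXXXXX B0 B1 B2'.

Sextets: E=4, X=23, e=30, z=51
24-bit: (4<<18) | (23<<12) | (30<<6) | 51
      = 0x100000 | 0x017000 | 0x000780 | 0x000033
      = 0x1177B3
Bytes: (v>>16)&0xFF=11, (v>>8)&0xFF=77, v&0xFF=B3

Answer: 0x1177B3 11 77 B3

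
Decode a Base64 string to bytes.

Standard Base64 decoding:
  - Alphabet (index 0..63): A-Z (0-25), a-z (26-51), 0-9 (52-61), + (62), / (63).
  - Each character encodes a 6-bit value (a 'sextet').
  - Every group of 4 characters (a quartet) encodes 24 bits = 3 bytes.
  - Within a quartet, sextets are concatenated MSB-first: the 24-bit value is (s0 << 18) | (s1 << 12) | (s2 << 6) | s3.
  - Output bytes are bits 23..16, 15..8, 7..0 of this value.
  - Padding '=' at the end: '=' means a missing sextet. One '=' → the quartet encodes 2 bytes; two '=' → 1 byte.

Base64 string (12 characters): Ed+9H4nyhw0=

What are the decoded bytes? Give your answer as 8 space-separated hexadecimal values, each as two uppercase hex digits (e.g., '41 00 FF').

After char 0 ('E'=4): chars_in_quartet=1 acc=0x4 bytes_emitted=0
After char 1 ('d'=29): chars_in_quartet=2 acc=0x11D bytes_emitted=0
After char 2 ('+'=62): chars_in_quartet=3 acc=0x477E bytes_emitted=0
After char 3 ('9'=61): chars_in_quartet=4 acc=0x11DFBD -> emit 11 DF BD, reset; bytes_emitted=3
After char 4 ('H'=7): chars_in_quartet=1 acc=0x7 bytes_emitted=3
After char 5 ('4'=56): chars_in_quartet=2 acc=0x1F8 bytes_emitted=3
After char 6 ('n'=39): chars_in_quartet=3 acc=0x7E27 bytes_emitted=3
After char 7 ('y'=50): chars_in_quartet=4 acc=0x1F89F2 -> emit 1F 89 F2, reset; bytes_emitted=6
After char 8 ('h'=33): chars_in_quartet=1 acc=0x21 bytes_emitted=6
After char 9 ('w'=48): chars_in_quartet=2 acc=0x870 bytes_emitted=6
After char 10 ('0'=52): chars_in_quartet=3 acc=0x21C34 bytes_emitted=6
Padding '=': partial quartet acc=0x21C34 -> emit 87 0D; bytes_emitted=8

Answer: 11 DF BD 1F 89 F2 87 0D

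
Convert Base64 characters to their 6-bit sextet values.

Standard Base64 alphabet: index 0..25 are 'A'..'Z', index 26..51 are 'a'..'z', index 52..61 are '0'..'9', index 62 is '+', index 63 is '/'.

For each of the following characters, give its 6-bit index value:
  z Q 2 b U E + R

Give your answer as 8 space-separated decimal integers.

'z': a..z range, 26 + ord('z') − ord('a') = 51
'Q': A..Z range, ord('Q') − ord('A') = 16
'2': 0..9 range, 52 + ord('2') − ord('0') = 54
'b': a..z range, 26 + ord('b') − ord('a') = 27
'U': A..Z range, ord('U') − ord('A') = 20
'E': A..Z range, ord('E') − ord('A') = 4
'+': index 62
'R': A..Z range, ord('R') − ord('A') = 17

Answer: 51 16 54 27 20 4 62 17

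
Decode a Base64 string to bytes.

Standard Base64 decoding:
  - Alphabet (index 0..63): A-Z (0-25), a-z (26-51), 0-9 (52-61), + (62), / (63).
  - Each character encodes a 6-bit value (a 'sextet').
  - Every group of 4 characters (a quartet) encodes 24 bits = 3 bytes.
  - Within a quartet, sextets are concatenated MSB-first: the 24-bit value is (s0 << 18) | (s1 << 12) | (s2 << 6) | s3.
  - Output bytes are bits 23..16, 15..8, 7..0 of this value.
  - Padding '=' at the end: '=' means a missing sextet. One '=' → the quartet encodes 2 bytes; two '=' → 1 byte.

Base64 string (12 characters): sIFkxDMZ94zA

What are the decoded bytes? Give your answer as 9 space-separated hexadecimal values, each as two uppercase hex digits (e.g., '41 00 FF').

After char 0 ('s'=44): chars_in_quartet=1 acc=0x2C bytes_emitted=0
After char 1 ('I'=8): chars_in_quartet=2 acc=0xB08 bytes_emitted=0
After char 2 ('F'=5): chars_in_quartet=3 acc=0x2C205 bytes_emitted=0
After char 3 ('k'=36): chars_in_quartet=4 acc=0xB08164 -> emit B0 81 64, reset; bytes_emitted=3
After char 4 ('x'=49): chars_in_quartet=1 acc=0x31 bytes_emitted=3
After char 5 ('D'=3): chars_in_quartet=2 acc=0xC43 bytes_emitted=3
After char 6 ('M'=12): chars_in_quartet=3 acc=0x310CC bytes_emitted=3
After char 7 ('Z'=25): chars_in_quartet=4 acc=0xC43319 -> emit C4 33 19, reset; bytes_emitted=6
After char 8 ('9'=61): chars_in_quartet=1 acc=0x3D bytes_emitted=6
After char 9 ('4'=56): chars_in_quartet=2 acc=0xF78 bytes_emitted=6
After char 10 ('z'=51): chars_in_quartet=3 acc=0x3DE33 bytes_emitted=6
After char 11 ('A'=0): chars_in_quartet=4 acc=0xF78CC0 -> emit F7 8C C0, reset; bytes_emitted=9

Answer: B0 81 64 C4 33 19 F7 8C C0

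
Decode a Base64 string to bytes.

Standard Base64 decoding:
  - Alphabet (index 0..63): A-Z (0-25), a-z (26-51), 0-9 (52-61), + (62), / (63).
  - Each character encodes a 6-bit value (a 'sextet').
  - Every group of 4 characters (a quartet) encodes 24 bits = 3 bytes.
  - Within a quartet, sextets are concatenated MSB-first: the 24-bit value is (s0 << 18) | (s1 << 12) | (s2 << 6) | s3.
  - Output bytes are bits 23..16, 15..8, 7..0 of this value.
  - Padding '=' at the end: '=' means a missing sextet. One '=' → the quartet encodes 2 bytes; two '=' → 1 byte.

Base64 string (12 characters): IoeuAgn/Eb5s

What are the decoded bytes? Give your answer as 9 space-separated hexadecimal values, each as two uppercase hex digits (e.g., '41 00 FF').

Answer: 22 87 AE 02 09 FF 11 BE 6C

Derivation:
After char 0 ('I'=8): chars_in_quartet=1 acc=0x8 bytes_emitted=0
After char 1 ('o'=40): chars_in_quartet=2 acc=0x228 bytes_emitted=0
After char 2 ('e'=30): chars_in_quartet=3 acc=0x8A1E bytes_emitted=0
After char 3 ('u'=46): chars_in_quartet=4 acc=0x2287AE -> emit 22 87 AE, reset; bytes_emitted=3
After char 4 ('A'=0): chars_in_quartet=1 acc=0x0 bytes_emitted=3
After char 5 ('g'=32): chars_in_quartet=2 acc=0x20 bytes_emitted=3
After char 6 ('n'=39): chars_in_quartet=3 acc=0x827 bytes_emitted=3
After char 7 ('/'=63): chars_in_quartet=4 acc=0x209FF -> emit 02 09 FF, reset; bytes_emitted=6
After char 8 ('E'=4): chars_in_quartet=1 acc=0x4 bytes_emitted=6
After char 9 ('b'=27): chars_in_quartet=2 acc=0x11B bytes_emitted=6
After char 10 ('5'=57): chars_in_quartet=3 acc=0x46F9 bytes_emitted=6
After char 11 ('s'=44): chars_in_quartet=4 acc=0x11BE6C -> emit 11 BE 6C, reset; bytes_emitted=9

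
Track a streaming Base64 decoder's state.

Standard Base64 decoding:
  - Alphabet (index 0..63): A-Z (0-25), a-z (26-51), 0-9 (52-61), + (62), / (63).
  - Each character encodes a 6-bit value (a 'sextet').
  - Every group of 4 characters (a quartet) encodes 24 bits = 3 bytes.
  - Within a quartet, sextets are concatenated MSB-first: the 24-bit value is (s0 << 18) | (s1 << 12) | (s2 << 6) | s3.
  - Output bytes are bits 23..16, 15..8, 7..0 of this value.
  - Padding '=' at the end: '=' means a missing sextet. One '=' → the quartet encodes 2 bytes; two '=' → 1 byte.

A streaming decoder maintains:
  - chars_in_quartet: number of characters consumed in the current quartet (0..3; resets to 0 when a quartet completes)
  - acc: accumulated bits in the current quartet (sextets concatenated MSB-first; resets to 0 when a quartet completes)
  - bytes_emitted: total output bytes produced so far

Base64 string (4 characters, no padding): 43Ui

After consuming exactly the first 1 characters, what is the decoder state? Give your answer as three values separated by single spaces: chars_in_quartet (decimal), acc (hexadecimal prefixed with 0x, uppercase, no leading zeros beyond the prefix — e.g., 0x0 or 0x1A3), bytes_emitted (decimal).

After char 0 ('4'=56): chars_in_quartet=1 acc=0x38 bytes_emitted=0

Answer: 1 0x38 0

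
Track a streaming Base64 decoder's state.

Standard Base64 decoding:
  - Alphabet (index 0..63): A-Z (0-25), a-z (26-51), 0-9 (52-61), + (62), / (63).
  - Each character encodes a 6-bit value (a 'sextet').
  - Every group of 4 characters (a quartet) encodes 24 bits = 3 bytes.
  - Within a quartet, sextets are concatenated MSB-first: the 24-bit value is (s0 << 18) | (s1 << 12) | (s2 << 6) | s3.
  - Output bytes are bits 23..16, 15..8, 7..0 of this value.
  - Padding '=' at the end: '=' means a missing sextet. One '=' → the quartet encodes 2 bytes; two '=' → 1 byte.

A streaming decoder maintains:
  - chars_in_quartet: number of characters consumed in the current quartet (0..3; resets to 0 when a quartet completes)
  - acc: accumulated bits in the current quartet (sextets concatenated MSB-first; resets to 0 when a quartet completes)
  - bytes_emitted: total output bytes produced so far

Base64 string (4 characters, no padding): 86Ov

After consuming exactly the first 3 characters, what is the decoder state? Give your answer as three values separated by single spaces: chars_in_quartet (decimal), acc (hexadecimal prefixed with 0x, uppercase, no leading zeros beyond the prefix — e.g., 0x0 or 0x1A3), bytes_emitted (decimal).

After char 0 ('8'=60): chars_in_quartet=1 acc=0x3C bytes_emitted=0
After char 1 ('6'=58): chars_in_quartet=2 acc=0xF3A bytes_emitted=0
After char 2 ('O'=14): chars_in_quartet=3 acc=0x3CE8E bytes_emitted=0

Answer: 3 0x3CE8E 0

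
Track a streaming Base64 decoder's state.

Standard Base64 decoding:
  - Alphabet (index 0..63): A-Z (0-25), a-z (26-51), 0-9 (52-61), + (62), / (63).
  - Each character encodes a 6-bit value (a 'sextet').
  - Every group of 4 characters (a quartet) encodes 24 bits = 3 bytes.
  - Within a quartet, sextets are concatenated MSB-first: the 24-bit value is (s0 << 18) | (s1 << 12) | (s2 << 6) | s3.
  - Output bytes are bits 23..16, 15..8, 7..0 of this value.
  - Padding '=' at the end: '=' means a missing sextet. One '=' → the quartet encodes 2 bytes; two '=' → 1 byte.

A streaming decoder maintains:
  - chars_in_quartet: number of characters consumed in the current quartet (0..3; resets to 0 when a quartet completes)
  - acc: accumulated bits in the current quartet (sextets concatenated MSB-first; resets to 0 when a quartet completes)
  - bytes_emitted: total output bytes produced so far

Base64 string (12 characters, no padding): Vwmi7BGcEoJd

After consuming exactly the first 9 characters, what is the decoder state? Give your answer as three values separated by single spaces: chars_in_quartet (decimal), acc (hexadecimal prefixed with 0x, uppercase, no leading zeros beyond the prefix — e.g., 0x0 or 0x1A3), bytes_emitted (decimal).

After char 0 ('V'=21): chars_in_quartet=1 acc=0x15 bytes_emitted=0
After char 1 ('w'=48): chars_in_quartet=2 acc=0x570 bytes_emitted=0
After char 2 ('m'=38): chars_in_quartet=3 acc=0x15C26 bytes_emitted=0
After char 3 ('i'=34): chars_in_quartet=4 acc=0x5709A2 -> emit 57 09 A2, reset; bytes_emitted=3
After char 4 ('7'=59): chars_in_quartet=1 acc=0x3B bytes_emitted=3
After char 5 ('B'=1): chars_in_quartet=2 acc=0xEC1 bytes_emitted=3
After char 6 ('G'=6): chars_in_quartet=3 acc=0x3B046 bytes_emitted=3
After char 7 ('c'=28): chars_in_quartet=4 acc=0xEC119C -> emit EC 11 9C, reset; bytes_emitted=6
After char 8 ('E'=4): chars_in_quartet=1 acc=0x4 bytes_emitted=6

Answer: 1 0x4 6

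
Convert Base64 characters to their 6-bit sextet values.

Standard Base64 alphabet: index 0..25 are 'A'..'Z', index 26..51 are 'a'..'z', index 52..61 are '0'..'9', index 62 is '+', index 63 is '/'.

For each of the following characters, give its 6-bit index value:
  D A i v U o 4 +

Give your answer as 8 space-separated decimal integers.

'D': A..Z range, ord('D') − ord('A') = 3
'A': A..Z range, ord('A') − ord('A') = 0
'i': a..z range, 26 + ord('i') − ord('a') = 34
'v': a..z range, 26 + ord('v') − ord('a') = 47
'U': A..Z range, ord('U') − ord('A') = 20
'o': a..z range, 26 + ord('o') − ord('a') = 40
'4': 0..9 range, 52 + ord('4') − ord('0') = 56
'+': index 62

Answer: 3 0 34 47 20 40 56 62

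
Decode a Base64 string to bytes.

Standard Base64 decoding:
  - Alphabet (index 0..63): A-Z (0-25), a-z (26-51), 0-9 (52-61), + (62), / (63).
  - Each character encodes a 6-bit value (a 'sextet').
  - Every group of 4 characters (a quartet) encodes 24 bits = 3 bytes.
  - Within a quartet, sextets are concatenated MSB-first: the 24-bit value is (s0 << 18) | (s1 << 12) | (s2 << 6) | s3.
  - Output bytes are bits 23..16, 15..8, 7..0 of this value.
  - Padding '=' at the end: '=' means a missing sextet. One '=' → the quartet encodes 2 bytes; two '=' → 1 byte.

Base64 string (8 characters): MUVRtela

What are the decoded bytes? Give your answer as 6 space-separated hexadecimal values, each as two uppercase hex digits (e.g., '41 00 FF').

Answer: 31 45 51 B5 E9 5A

Derivation:
After char 0 ('M'=12): chars_in_quartet=1 acc=0xC bytes_emitted=0
After char 1 ('U'=20): chars_in_quartet=2 acc=0x314 bytes_emitted=0
After char 2 ('V'=21): chars_in_quartet=3 acc=0xC515 bytes_emitted=0
After char 3 ('R'=17): chars_in_quartet=4 acc=0x314551 -> emit 31 45 51, reset; bytes_emitted=3
After char 4 ('t'=45): chars_in_quartet=1 acc=0x2D bytes_emitted=3
After char 5 ('e'=30): chars_in_quartet=2 acc=0xB5E bytes_emitted=3
After char 6 ('l'=37): chars_in_quartet=3 acc=0x2D7A5 bytes_emitted=3
After char 7 ('a'=26): chars_in_quartet=4 acc=0xB5E95A -> emit B5 E9 5A, reset; bytes_emitted=6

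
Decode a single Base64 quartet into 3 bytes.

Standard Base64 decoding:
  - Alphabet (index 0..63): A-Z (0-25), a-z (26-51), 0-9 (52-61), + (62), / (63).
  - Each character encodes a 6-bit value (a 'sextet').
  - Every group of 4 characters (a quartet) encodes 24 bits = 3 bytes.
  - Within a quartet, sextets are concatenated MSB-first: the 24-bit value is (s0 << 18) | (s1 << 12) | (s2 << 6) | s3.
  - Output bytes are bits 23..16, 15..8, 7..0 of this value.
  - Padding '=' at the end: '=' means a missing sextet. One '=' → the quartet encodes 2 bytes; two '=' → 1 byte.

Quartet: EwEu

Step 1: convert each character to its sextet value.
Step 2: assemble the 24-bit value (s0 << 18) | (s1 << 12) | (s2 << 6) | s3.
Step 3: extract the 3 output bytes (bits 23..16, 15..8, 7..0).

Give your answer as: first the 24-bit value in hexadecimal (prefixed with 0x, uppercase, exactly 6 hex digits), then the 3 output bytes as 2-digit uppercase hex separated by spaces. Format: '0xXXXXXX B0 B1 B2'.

Answer: 0x13012E 13 01 2E

Derivation:
Sextets: E=4, w=48, E=4, u=46
24-bit: (4<<18) | (48<<12) | (4<<6) | 46
      = 0x100000 | 0x030000 | 0x000100 | 0x00002E
      = 0x13012E
Bytes: (v>>16)&0xFF=13, (v>>8)&0xFF=01, v&0xFF=2E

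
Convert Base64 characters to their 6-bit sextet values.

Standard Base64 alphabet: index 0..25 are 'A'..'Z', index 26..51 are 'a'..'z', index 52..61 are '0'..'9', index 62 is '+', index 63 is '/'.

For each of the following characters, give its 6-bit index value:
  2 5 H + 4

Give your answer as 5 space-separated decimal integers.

'2': 0..9 range, 52 + ord('2') − ord('0') = 54
'5': 0..9 range, 52 + ord('5') − ord('0') = 57
'H': A..Z range, ord('H') − ord('A') = 7
'+': index 62
'4': 0..9 range, 52 + ord('4') − ord('0') = 56

Answer: 54 57 7 62 56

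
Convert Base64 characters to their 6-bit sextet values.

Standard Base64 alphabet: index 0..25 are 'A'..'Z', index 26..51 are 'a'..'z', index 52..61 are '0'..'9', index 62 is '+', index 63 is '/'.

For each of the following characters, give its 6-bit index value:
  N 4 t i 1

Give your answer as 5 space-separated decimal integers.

'N': A..Z range, ord('N') − ord('A') = 13
'4': 0..9 range, 52 + ord('4') − ord('0') = 56
't': a..z range, 26 + ord('t') − ord('a') = 45
'i': a..z range, 26 + ord('i') − ord('a') = 34
'1': 0..9 range, 52 + ord('1') − ord('0') = 53

Answer: 13 56 45 34 53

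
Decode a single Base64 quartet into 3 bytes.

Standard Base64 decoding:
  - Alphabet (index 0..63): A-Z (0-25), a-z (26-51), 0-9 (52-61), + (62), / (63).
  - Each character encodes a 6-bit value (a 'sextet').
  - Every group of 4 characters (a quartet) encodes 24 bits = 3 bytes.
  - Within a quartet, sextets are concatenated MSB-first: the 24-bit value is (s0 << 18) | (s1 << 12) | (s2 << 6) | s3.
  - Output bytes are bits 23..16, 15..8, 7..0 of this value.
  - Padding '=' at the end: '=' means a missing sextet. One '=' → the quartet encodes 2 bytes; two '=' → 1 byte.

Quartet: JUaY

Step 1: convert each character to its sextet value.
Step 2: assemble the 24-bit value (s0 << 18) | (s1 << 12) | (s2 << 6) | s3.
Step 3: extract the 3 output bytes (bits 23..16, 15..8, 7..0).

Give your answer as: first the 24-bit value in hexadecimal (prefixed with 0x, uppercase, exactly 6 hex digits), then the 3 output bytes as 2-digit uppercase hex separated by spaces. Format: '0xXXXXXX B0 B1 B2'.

Sextets: J=9, U=20, a=26, Y=24
24-bit: (9<<18) | (20<<12) | (26<<6) | 24
      = 0x240000 | 0x014000 | 0x000680 | 0x000018
      = 0x254698
Bytes: (v>>16)&0xFF=25, (v>>8)&0xFF=46, v&0xFF=98

Answer: 0x254698 25 46 98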